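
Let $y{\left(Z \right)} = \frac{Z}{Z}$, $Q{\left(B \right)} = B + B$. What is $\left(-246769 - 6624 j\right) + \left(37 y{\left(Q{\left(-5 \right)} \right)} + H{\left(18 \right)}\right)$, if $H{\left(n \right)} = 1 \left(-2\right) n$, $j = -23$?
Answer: $-94416$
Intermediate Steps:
$Q{\left(B \right)} = 2 B$
$H{\left(n \right)} = - 2 n$
$y{\left(Z \right)} = 1$
$\left(-246769 - 6624 j\right) + \left(37 y{\left(Q{\left(-5 \right)} \right)} + H{\left(18 \right)}\right) = \left(-246769 - 6624 \left(-23\right)\right) + \left(37 \cdot 1 - 36\right) = \left(-246769 - -152352\right) + \left(37 - 36\right) = \left(-246769 + 152352\right) + 1 = -94417 + 1 = -94416$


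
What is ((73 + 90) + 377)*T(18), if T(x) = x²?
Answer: 174960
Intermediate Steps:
((73 + 90) + 377)*T(18) = ((73 + 90) + 377)*18² = (163 + 377)*324 = 540*324 = 174960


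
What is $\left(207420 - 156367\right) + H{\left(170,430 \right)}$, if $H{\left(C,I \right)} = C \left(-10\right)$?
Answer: $49353$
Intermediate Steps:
$H{\left(C,I \right)} = - 10 C$
$\left(207420 - 156367\right) + H{\left(170,430 \right)} = \left(207420 - 156367\right) - 1700 = 51053 - 1700 = 49353$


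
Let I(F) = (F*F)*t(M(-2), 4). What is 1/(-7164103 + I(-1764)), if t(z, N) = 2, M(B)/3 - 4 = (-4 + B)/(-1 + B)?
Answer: -1/940711 ≈ -1.0630e-6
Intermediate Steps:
M(B) = 12 + 3*(-4 + B)/(-1 + B) (M(B) = 12 + 3*((-4 + B)/(-1 + B)) = 12 + 3*(-4 + B)/(-1 + B))
I(F) = 2*F² (I(F) = (F*F)*2 = F²*2 = 2*F²)
1/(-7164103 + I(-1764)) = 1/(-7164103 + 2*(-1764)²) = 1/(-7164103 + 2*3111696) = 1/(-7164103 + 6223392) = 1/(-940711) = -1/940711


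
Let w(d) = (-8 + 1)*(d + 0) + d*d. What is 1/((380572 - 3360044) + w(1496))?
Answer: -1/751928 ≈ -1.3299e-6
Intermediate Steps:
w(d) = d² - 7*d (w(d) = -7*d + d² = d² - 7*d)
1/((380572 - 3360044) + w(1496)) = 1/((380572 - 3360044) + 1496*(-7 + 1496)) = 1/(-2979472 + 1496*1489) = 1/(-2979472 + 2227544) = 1/(-751928) = -1/751928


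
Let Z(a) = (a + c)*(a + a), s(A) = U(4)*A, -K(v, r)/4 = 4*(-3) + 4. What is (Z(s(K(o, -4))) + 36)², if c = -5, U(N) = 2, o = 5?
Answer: 57577744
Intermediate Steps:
K(v, r) = 32 (K(v, r) = -4*(4*(-3) + 4) = -4*(-12 + 4) = -4*(-8) = 32)
s(A) = 2*A
Z(a) = 2*a*(-5 + a) (Z(a) = (a - 5)*(a + a) = (-5 + a)*(2*a) = 2*a*(-5 + a))
(Z(s(K(o, -4))) + 36)² = (2*(2*32)*(-5 + 2*32) + 36)² = (2*64*(-5 + 64) + 36)² = (2*64*59 + 36)² = (7552 + 36)² = 7588² = 57577744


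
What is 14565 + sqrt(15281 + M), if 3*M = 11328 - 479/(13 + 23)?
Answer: 14565 + sqrt(6173031)/18 ≈ 14703.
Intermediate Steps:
M = 407329/108 (M = (11328 - 479/(13 + 23))/3 = (11328 - 479/36)/3 = (1/3)*(407329/36) = 407329/108 ≈ 3771.6)
14565 + sqrt(15281 + M) = 14565 + sqrt(15281 + 407329/108) = 14565 + sqrt(2057677/108) = 14565 + sqrt(6173031)/18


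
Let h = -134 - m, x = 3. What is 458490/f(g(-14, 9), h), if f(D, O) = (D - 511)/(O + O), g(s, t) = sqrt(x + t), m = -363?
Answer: -107304082620/261109 - 419976840*sqrt(3)/261109 ≈ -4.1374e+5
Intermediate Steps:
g(s, t) = sqrt(3 + t)
h = 229 (h = -134 - 1*(-363) = -134 + 363 = 229)
f(D, O) = (-511 + D)/(2*O) (f(D, O) = (-511 + D)/((2*O)) = (-511 + D)*(1/(2*O)) = (-511 + D)/(2*O))
458490/f(g(-14, 9), h) = 458490/(((1/2)*(-511 + sqrt(3 + 9))/229)) = 458490/(((1/2)*(1/229)*(-511 + sqrt(12)))) = 458490/(((1/2)*(1/229)*(-511 + 2*sqrt(3)))) = 458490/(-511/458 + sqrt(3)/229)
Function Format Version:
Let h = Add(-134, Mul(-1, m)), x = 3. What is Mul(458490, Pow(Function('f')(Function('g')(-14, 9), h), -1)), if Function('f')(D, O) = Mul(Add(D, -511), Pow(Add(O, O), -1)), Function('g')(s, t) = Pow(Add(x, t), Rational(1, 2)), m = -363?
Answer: Add(Rational(-107304082620, 261109), Mul(Rational(-419976840, 261109), Pow(3, Rational(1, 2)))) ≈ -4.1374e+5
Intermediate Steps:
Function('g')(s, t) = Pow(Add(3, t), Rational(1, 2))
h = 229 (h = Add(-134, Mul(-1, -363)) = Add(-134, 363) = 229)
Function('f')(D, O) = Mul(Rational(1, 2), Pow(O, -1), Add(-511, D)) (Function('f')(D, O) = Mul(Add(-511, D), Pow(Mul(2, O), -1)) = Mul(Add(-511, D), Mul(Rational(1, 2), Pow(O, -1))) = Mul(Rational(1, 2), Pow(O, -1), Add(-511, D)))
Mul(458490, Pow(Function('f')(Function('g')(-14, 9), h), -1)) = Mul(458490, Pow(Mul(Rational(1, 2), Pow(229, -1), Add(-511, Pow(Add(3, 9), Rational(1, 2)))), -1)) = Mul(458490, Pow(Mul(Rational(1, 2), Rational(1, 229), Add(-511, Pow(12, Rational(1, 2)))), -1)) = Mul(458490, Pow(Mul(Rational(1, 2), Rational(1, 229), Add(-511, Mul(2, Pow(3, Rational(1, 2))))), -1)) = Mul(458490, Pow(Add(Rational(-511, 458), Mul(Rational(1, 229), Pow(3, Rational(1, 2)))), -1))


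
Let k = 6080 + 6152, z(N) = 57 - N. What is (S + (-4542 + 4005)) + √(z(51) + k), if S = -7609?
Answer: -8146 + √12238 ≈ -8035.4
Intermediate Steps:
k = 12232
(S + (-4542 + 4005)) + √(z(51) + k) = (-7609 + (-4542 + 4005)) + √((57 - 1*51) + 12232) = (-7609 - 537) + √((57 - 51) + 12232) = -8146 + √(6 + 12232) = -8146 + √12238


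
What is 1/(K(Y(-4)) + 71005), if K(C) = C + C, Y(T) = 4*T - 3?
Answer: 1/70967 ≈ 1.4091e-5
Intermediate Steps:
Y(T) = -3 + 4*T
K(C) = 2*C
1/(K(Y(-4)) + 71005) = 1/(2*(-3 + 4*(-4)) + 71005) = 1/(2*(-3 - 16) + 71005) = 1/(2*(-19) + 71005) = 1/(-38 + 71005) = 1/70967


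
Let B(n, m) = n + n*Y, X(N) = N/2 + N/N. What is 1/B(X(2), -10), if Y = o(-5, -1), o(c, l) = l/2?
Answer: 1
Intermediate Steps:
o(c, l) = l/2 (o(c, l) = l*(½) = l/2)
Y = -½ (Y = (½)*(-1) = -½ ≈ -0.50000)
X(N) = 1 + N/2 (X(N) = N*(½) + 1 = N/2 + 1 = 1 + N/2)
B(n, m) = n/2 (B(n, m) = n + n*(-½) = n - n/2 = n/2)
1/B(X(2), -10) = 1/((1 + (½)*2)/2) = 1/((1 + 1)/2) = 1/((½)*2) = 1/1 = 1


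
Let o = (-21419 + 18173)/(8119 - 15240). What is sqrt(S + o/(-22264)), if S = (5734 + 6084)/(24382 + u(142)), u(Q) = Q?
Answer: sqrt(235168886908862653253)/22091378606 ≈ 0.69417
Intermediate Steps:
o = 3246/7121 (o = -3246/(-7121) = -3246*(-1/7121) = 3246/7121 ≈ 0.45583)
S = 5909/12262 (S = (5734 + 6084)/(24382 + 142) = 11818/24524 = 11818*(1/24524) = 5909/12262 ≈ 0.48190)
sqrt(S + o/(-22264)) = sqrt(5909/12262 + (3246/7121)/(-22264)) = sqrt(5909/12262 + (3246/7121)*(-1/22264)) = sqrt(5909/12262 - 1623/79270972) = sqrt(234196136161/486010329332) = sqrt(235168886908862653253)/22091378606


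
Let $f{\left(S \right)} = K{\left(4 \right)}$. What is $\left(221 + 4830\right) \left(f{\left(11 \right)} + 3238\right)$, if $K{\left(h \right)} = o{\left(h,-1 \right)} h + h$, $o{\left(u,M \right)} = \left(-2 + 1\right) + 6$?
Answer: $16476362$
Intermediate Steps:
$o{\left(u,M \right)} = 5$ ($o{\left(u,M \right)} = -1 + 6 = 5$)
$K{\left(h \right)} = 6 h$ ($K{\left(h \right)} = 5 h + h = 6 h$)
$f{\left(S \right)} = 24$ ($f{\left(S \right)} = 6 \cdot 4 = 24$)
$\left(221 + 4830\right) \left(f{\left(11 \right)} + 3238\right) = \left(221 + 4830\right) \left(24 + 3238\right) = 5051 \cdot 3262 = 16476362$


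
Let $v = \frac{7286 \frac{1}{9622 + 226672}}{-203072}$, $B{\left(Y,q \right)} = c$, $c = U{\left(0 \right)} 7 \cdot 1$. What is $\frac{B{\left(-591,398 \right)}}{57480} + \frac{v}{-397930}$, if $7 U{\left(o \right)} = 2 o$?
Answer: $\frac{3643}{9547274874101120} \approx 3.8157 \cdot 10^{-13}$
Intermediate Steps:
$U{\left(o \right)} = \frac{2 o}{7}$
$c = 0$ ($c = \frac{2}{7} \cdot 0 \cdot 7 \cdot 1 = 0 \cdot 7 \cdot 1 = 0 \cdot 1 = 0$)
$B{\left(Y,q \right)} = 0$
$v = - \frac{3643}{23992347584}$ ($v = \frac{7286}{236294} \left(- \frac{1}{203072}\right) = 7286 \cdot \frac{1}{236294} \left(- \frac{1}{203072}\right) = \frac{3643}{118147} \left(- \frac{1}{203072}\right) = - \frac{3643}{23992347584} \approx -1.5184 \cdot 10^{-7}$)
$\frac{B{\left(-591,398 \right)}}{57480} + \frac{v}{-397930} = \frac{0}{57480} - \frac{3643}{23992347584 \left(-397930\right)} = 0 \cdot \frac{1}{57480} - - \frac{3643}{9547274874101120} = 0 + \frac{3643}{9547274874101120} = \frac{3643}{9547274874101120}$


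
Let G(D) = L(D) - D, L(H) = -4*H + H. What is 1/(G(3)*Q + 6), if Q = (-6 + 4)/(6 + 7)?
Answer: 13/102 ≈ 0.12745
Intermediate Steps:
L(H) = -3*H
G(D) = -4*D (G(D) = -3*D - D = -4*D)
Q = -2/13 ≈ -0.15385
1/(G(3)*Q + 6) = 1/(-4*3*(-2/13) + 6) = 1/(-12*(-2/13) + 6) = 1/(24/13 + 6) = 1/(102/13) = 13/102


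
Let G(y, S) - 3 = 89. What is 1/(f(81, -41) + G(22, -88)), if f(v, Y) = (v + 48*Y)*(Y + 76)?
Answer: -1/65953 ≈ -1.5162e-5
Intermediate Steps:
f(v, Y) = (76 + Y)*(v + 48*Y) (f(v, Y) = (v + 48*Y)*(76 + Y) = (76 + Y)*(v + 48*Y))
G(y, S) = 92 (G(y, S) = 3 + 89 = 92)
1/(f(81, -41) + G(22, -88)) = 1/((48*(-41)² + 76*81 + 3648*(-41) - 41*81) + 92) = 1/((48*1681 + 6156 - 149568 - 3321) + 92) = 1/((80688 + 6156 - 149568 - 3321) + 92) = 1/(-66045 + 92) = 1/(-65953) = -1/65953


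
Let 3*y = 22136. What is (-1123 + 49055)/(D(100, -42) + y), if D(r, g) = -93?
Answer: 143796/21857 ≈ 6.5789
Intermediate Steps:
y = 22136/3 (y = (⅓)*22136 = 22136/3 ≈ 7378.7)
(-1123 + 49055)/(D(100, -42) + y) = (-1123 + 49055)/(-93 + 22136/3) = 47932/(21857/3) = 47932*(3/21857) = 143796/21857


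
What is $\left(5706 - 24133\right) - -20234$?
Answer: $1807$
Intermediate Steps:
$\left(5706 - 24133\right) - -20234 = -18427 + 20234 = 1807$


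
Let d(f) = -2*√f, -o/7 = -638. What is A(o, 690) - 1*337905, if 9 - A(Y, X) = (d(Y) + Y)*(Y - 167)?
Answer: -19537230 + 8598*√4466 ≈ -1.8963e+7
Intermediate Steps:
o = 4466 (o = -7*(-638) = 4466)
A(Y, X) = 9 - (-167 + Y)*(Y - 2*√Y) (A(Y, X) = 9 - (-2*√Y + Y)*(Y - 167) = 9 - (Y - 2*√Y)*(-167 + Y) = 9 - (-167 + Y)*(Y - 2*√Y))
A(o, 690) - 1*337905 = (9 - 1*4466² - 334*√4466 + 2*4466^(3/2) + 167*4466) - 1*337905 = (9 - 1*19945156 - 334*√4466 + 2*(4466*√4466) + 745822) - 337905 = (9 - 19945156 - 334*√4466 + 8932*√4466 + 745822) - 337905 = (-19199325 + 8598*√4466) - 337905 = -19537230 + 8598*√4466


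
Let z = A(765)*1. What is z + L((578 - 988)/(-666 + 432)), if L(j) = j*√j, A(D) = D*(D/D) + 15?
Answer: 780 + 205*√2665/4563 ≈ 782.32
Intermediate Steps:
A(D) = 15 + D (A(D) = D*1 + 15 = D + 15 = 15 + D)
L(j) = j^(3/2)
z = 780 (z = (15 + 765)*1 = 780*1 = 780)
z + L((578 - 988)/(-666 + 432)) = 780 + ((578 - 988)/(-666 + 432))^(3/2) = 780 + (-410/(-234))^(3/2) = 780 + (-410*(-1/234))^(3/2) = 780 + (205/117)^(3/2) = 780 + 205*√2665/4563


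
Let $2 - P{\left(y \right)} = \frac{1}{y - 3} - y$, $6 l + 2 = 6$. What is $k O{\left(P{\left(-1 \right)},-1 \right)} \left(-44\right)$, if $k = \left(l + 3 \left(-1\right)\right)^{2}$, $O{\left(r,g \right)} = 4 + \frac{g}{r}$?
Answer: $- \frac{34496}{45} \approx -766.58$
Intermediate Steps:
$l = \frac{2}{3}$ ($l = - \frac{1}{3} + \frac{1}{6} \cdot 6 = - \frac{1}{3} + 1 = \frac{2}{3} \approx 0.66667$)
$P{\left(y \right)} = 2 + y - \frac{1}{-3 + y}$ ($P{\left(y \right)} = 2 - \left(\frac{1}{y - 3} - y\right) = 2 - \left(\frac{1}{-3 + y} - y\right) = 2 + \left(y - \frac{1}{-3 + y}\right) = 2 + y - \frac{1}{-3 + y}$)
$k = \frac{49}{9}$ ($k = \left(\frac{2}{3} + 3 \left(-1\right)\right)^{2} = \left(\frac{2}{3} - 3\right)^{2} = \left(- \frac{7}{3}\right)^{2} = \frac{49}{9} \approx 5.4444$)
$k O{\left(P{\left(-1 \right)},-1 \right)} \left(-44\right) = \frac{49 \left(4 - \frac{1}{\frac{1}{-3 - 1} \left(-7 + \left(-1\right)^{2} - -1\right)}\right)}{9} \left(-44\right) = \frac{49 \left(4 - \frac{1}{\frac{1}{-4} \left(-7 + 1 + 1\right)}\right)}{9} \left(-44\right) = \frac{49 \left(4 - \frac{1}{\left(- \frac{1}{4}\right) \left(-5\right)}\right)}{9} \left(-44\right) = \frac{49 \left(4 - \frac{1}{\frac{5}{4}}\right)}{9} \left(-44\right) = \frac{49 \left(4 - \frac{4}{5}\right)}{9} \left(-44\right) = \frac{49}{9} \cdot \frac{16}{5} \left(-44\right) = \frac{784}{45} \left(-44\right) = - \frac{34496}{45}$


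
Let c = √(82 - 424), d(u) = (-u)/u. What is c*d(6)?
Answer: -3*I*√38 ≈ -18.493*I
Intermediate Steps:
d(u) = -1
c = 3*I*√38 (c = √(-342) = 3*I*√38 ≈ 18.493*I)
c*d(6) = (3*I*√38)*(-1) = -3*I*√38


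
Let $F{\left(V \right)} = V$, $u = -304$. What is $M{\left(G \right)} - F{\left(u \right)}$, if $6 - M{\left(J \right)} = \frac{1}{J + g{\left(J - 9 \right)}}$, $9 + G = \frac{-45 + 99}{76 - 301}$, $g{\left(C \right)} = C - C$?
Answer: $\frac{71635}{231} \approx 310.11$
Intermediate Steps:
$g{\left(C \right)} = 0$
$G = - \frac{231}{25}$ ($G = -9 + \frac{-45 + 99}{76 - 301} = -9 + \frac{54}{-225} = -9 + 54 \left(- \frac{1}{225}\right) = -9 - \frac{6}{25} = - \frac{231}{25} \approx -9.24$)
$M{\left(J \right)} = 6 - \frac{1}{J}$ ($M{\left(J \right)} = 6 - \frac{1}{J + 0} = 6 - \frac{1}{J}$)
$M{\left(G \right)} - F{\left(u \right)} = \left(6 - \frac{1}{- \frac{231}{25}}\right) - -304 = \left(6 - - \frac{25}{231}\right) + 304 = \left(6 + \frac{25}{231}\right) + 304 = \frac{1411}{231} + 304 = \frac{71635}{231}$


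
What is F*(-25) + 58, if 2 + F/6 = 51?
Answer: -7292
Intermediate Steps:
F = 294 (F = -12 + 6*51 = -12 + 306 = 294)
F*(-25) + 58 = 294*(-25) + 58 = -7350 + 58 = -7292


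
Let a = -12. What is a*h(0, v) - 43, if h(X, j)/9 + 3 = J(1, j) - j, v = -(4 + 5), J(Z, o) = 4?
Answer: -1123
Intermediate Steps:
v = -9 (v = -1*9 = -9)
h(X, j) = 9 - 9*j (h(X, j) = -27 + 9*(4 - j) = -27 + (36 - 9*j) = 9 - 9*j)
a*h(0, v) - 43 = -12*(9 - 9*(-9)) - 43 = -12*(9 + 81) - 43 = -12*90 - 43 = -1080 - 43 = -1123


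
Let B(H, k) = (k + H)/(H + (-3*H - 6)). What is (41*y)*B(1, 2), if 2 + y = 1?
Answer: 123/8 ≈ 15.375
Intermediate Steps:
y = -1 (y = -2 + 1 = -1)
B(H, k) = (H + k)/(-6 - 2*H) (B(H, k) = (H + k)/(H + (-6 - 3*H)) = (H + k)/(-6 - 2*H))
(41*y)*B(1, 2) = (41*(-1))*((-1*1 - 1*2)/(2*(3 + 1))) = -41*(-1 - 2)/(2*4) = -41*(-3)/(2*4) = -41*(-3/8) = 123/8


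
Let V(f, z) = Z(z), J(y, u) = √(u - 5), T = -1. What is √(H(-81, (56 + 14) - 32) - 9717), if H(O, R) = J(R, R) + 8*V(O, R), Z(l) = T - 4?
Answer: √(-9757 + √33) ≈ 98.748*I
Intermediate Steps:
J(y, u) = √(-5 + u)
Z(l) = -5 (Z(l) = -1 - 4 = -5)
V(f, z) = -5
H(O, R) = -40 + √(-5 + R) (H(O, R) = √(-5 + R) + 8*(-5) = √(-5 + R) - 40 = -40 + √(-5 + R))
√(H(-81, (56 + 14) - 32) - 9717) = √((-40 + √(-5 + ((56 + 14) - 32))) - 9717) = √((-40 + √(-5 + (70 - 32))) - 9717) = √((-40 + √(-5 + 38)) - 9717) = √((-40 + √33) - 9717) = √(-9757 + √33)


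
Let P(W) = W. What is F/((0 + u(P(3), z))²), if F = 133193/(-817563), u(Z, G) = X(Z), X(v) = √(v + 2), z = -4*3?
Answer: -133193/4087815 ≈ -0.032583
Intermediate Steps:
z = -12
X(v) = √(2 + v)
u(Z, G) = √(2 + Z)
F = -133193/817563 (F = 133193*(-1/817563) = -133193/817563 ≈ -0.16291)
F/((0 + u(P(3), z))²) = -133193/(817563*(0 + √(2 + 3))²) = -133193/(817563*(0 + √5)²) = -133193/(817563*((√5)²)) = -133193/817563/5 = -133193/817563*⅕ = -133193/4087815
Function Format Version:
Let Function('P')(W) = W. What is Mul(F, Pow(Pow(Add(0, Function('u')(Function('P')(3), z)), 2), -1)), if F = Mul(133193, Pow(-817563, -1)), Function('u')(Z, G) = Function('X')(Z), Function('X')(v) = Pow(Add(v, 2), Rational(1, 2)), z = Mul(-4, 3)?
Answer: Rational(-133193, 4087815) ≈ -0.032583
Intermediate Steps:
z = -12
Function('X')(v) = Pow(Add(2, v), Rational(1, 2))
Function('u')(Z, G) = Pow(Add(2, Z), Rational(1, 2))
F = Rational(-133193, 817563) (F = Mul(133193, Rational(-1, 817563)) = Rational(-133193, 817563) ≈ -0.16291)
Mul(F, Pow(Pow(Add(0, Function('u')(Function('P')(3), z)), 2), -1)) = Mul(Rational(-133193, 817563), Pow(Pow(Add(0, Pow(Add(2, 3), Rational(1, 2))), 2), -1)) = Mul(Rational(-133193, 817563), Pow(Pow(Add(0, Pow(5, Rational(1, 2))), 2), -1)) = Mul(Rational(-133193, 817563), Pow(Pow(Pow(5, Rational(1, 2)), 2), -1)) = Mul(Rational(-133193, 817563), Pow(5, -1)) = Mul(Rational(-133193, 817563), Rational(1, 5)) = Rational(-133193, 4087815)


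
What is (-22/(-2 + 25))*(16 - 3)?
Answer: -286/23 ≈ -12.435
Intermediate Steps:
(-22/(-2 + 25))*(16 - 3) = -22/23*13 = -286/23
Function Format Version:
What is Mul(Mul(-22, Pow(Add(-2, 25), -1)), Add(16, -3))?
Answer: Rational(-286, 23) ≈ -12.435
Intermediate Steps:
Mul(Mul(-22, Pow(Add(-2, 25), -1)), Add(16, -3)) = Mul(Mul(-22, Pow(23, -1)), 13) = Mul(Mul(-22, Rational(1, 23)), 13) = Mul(Rational(-22, 23), 13) = Rational(-286, 23)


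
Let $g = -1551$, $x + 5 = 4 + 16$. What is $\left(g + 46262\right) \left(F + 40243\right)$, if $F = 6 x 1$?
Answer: $1803328763$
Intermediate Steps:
$x = 15$ ($x = -5 + \left(4 + 16\right) = -5 + 20 = 15$)
$F = 90$ ($F = 6 \cdot 15 \cdot 1 = 90 \cdot 1 = 90$)
$\left(g + 46262\right) \left(F + 40243\right) = \left(-1551 + 46262\right) \left(90 + 40243\right) = 44711 \cdot 40333 = 1803328763$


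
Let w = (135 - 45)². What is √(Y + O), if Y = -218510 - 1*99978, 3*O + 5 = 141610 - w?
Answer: I*√2465877/3 ≈ 523.44*I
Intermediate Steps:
w = 8100 (w = 90² = 8100)
O = 133505/3 (O = -5/3 + (141610 - 1*8100)/3 = -5/3 + (141610 - 8100)/3 = -5/3 + (⅓)*133510 = -5/3 + 133510/3 = 133505/3 ≈ 44502.)
Y = -318488 (Y = -218510 - 99978 = -318488)
√(Y + O) = √(-318488 + 133505/3) = √(-821959/3) = I*√2465877/3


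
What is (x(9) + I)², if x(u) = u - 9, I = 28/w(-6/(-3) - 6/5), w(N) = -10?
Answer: 196/25 ≈ 7.8400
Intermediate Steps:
I = -14/5 (I = 28/(-10) = 28*(-⅒) = -14/5 ≈ -2.8000)
x(u) = -9 + u
(x(9) + I)² = ((-9 + 9) - 14/5)² = (0 - 14/5)² = (-14/5)² = 196/25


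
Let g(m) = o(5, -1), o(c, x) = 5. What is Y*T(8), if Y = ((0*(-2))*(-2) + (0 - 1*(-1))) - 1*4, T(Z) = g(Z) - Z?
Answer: 9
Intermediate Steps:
g(m) = 5
T(Z) = 5 - Z
Y = -3 (Y = (0*(-2) + (0 + 1)) - 4 = (0 + 1) - 4 = 1 - 4 = -3)
Y*T(8) = -3*(5 - 1*8) = -3*(5 - 8) = -3*(-3) = 9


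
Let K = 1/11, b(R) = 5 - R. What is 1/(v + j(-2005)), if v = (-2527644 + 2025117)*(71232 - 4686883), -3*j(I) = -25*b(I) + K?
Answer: 33/76543145805290 ≈ 4.3113e-13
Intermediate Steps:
K = 1/11 ≈ 0.090909
j(I) = 458/11 - 25*I/3 (j(I) = -(-25*(5 - I) + 1/11)/3 = -((-125 + 25*I) + 1/11)/3 = -(-1374/11 + 25*I)/3 = 458/11 - 25*I/3)
v = 2319489250077 (v = -502527*(-4615651) = 2319489250077)
1/(v + j(-2005)) = 1/(2319489250077 + (458/11 - 25/3*(-2005))) = 1/(2319489250077 + (458/11 + 50125/3)) = 1/(2319489250077 + 552749/33) = 1/(76543145805290/33) = 33/76543145805290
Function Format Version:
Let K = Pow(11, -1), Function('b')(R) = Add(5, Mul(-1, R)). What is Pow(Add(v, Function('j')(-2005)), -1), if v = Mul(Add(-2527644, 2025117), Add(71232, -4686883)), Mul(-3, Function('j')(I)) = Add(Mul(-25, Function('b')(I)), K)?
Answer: Rational(33, 76543145805290) ≈ 4.3113e-13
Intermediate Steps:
K = Rational(1, 11) ≈ 0.090909
Function('j')(I) = Add(Rational(458, 11), Mul(Rational(-25, 3), I)) (Function('j')(I) = Mul(Rational(-1, 3), Add(Mul(-25, Add(5, Mul(-1, I))), Rational(1, 11))) = Mul(Rational(-1, 3), Add(Add(-125, Mul(25, I)), Rational(1, 11))) = Mul(Rational(-1, 3), Add(Rational(-1374, 11), Mul(25, I))) = Add(Rational(458, 11), Mul(Rational(-25, 3), I)))
v = 2319489250077 (v = Mul(-502527, -4615651) = 2319489250077)
Pow(Add(v, Function('j')(-2005)), -1) = Pow(Add(2319489250077, Add(Rational(458, 11), Mul(Rational(-25, 3), -2005))), -1) = Pow(Add(2319489250077, Add(Rational(458, 11), Rational(50125, 3))), -1) = Pow(Add(2319489250077, Rational(552749, 33)), -1) = Pow(Rational(76543145805290, 33), -1) = Rational(33, 76543145805290)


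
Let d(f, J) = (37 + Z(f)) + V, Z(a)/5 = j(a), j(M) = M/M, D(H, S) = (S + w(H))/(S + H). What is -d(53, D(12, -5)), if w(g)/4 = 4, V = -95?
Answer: 53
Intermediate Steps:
w(g) = 16 (w(g) = 4*4 = 16)
D(H, S) = (16 + S)/(H + S) (D(H, S) = (S + 16)/(S + H) = (16 + S)/(H + S))
j(M) = 1
Z(a) = 5 (Z(a) = 5*1 = 5)
d(f, J) = -53 (d(f, J) = (37 + 5) - 95 = 42 - 95 = -53)
-d(53, D(12, -5)) = -1*(-53) = 53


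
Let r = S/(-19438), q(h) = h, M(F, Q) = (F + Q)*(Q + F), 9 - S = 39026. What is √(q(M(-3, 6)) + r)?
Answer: √4158935042/19438 ≈ 3.3177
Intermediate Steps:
S = -39017 (S = 9 - 1*39026 = 9 - 39026 = -39017)
M(F, Q) = (F + Q)² (M(F, Q) = (F + Q)*(F + Q) = (F + Q)²)
r = 39017/19438 (r = -39017/(-19438) = -39017*(-1/19438) = 39017/19438 ≈ 2.0073)
√(q(M(-3, 6)) + r) = √((-3 + 6)² + 39017/19438) = √(3² + 39017/19438) = √(9 + 39017/19438) = √(213959/19438) = √4158935042/19438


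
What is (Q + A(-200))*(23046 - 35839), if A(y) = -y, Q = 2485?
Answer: -34349205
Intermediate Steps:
(Q + A(-200))*(23046 - 35839) = (2485 - 1*(-200))*(23046 - 35839) = (2485 + 200)*(-12793) = 2685*(-12793) = -34349205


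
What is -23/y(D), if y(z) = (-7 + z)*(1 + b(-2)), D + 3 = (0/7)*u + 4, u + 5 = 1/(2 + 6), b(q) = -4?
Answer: -23/18 ≈ -1.2778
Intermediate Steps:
u = -39/8 (u = -5 + 1/(2 + 6) = -5 + 1/8 = -39/8 ≈ -4.8750)
D = 1 (D = -3 + ((0/7)*(-39/8) + 4) = -3 + ((0*(1/7))*(-39/8) + 4) = -3 + (0*(-39/8) + 4) = -3 + (0 + 4) = -3 + 4 = 1)
y(z) = 21 - 3*z (y(z) = (-7 + z)*(1 - 4) = (-7 + z)*(-3) = 21 - 3*z)
-23/y(D) = -23/(21 - 3*1) = -23/(21 - 3) = -23/18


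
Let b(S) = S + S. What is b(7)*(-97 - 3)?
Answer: -1400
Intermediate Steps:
b(S) = 2*S
b(7)*(-97 - 3) = (2*7)*(-97 - 3) = 14*(-100) = -1400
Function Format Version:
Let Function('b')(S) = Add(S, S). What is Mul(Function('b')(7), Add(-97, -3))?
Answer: -1400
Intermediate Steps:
Function('b')(S) = Mul(2, S)
Mul(Function('b')(7), Add(-97, -3)) = Mul(Mul(2, 7), Add(-97, -3)) = Mul(14, -100) = -1400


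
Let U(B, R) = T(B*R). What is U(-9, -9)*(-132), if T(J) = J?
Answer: -10692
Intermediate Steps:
U(B, R) = B*R
U(-9, -9)*(-132) = -9*(-9)*(-132) = 81*(-132) = -10692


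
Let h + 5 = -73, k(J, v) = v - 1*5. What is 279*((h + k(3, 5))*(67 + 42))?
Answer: -2372058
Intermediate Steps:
k(J, v) = -5 + v (k(J, v) = v - 5 = -5 + v)
h = -78 (h = -5 - 73 = -78)
279*((h + k(3, 5))*(67 + 42)) = 279*((-78 + (-5 + 5))*(67 + 42)) = 279*((-78 + 0)*109) = 279*(-78*109) = 279*(-8502) = -2372058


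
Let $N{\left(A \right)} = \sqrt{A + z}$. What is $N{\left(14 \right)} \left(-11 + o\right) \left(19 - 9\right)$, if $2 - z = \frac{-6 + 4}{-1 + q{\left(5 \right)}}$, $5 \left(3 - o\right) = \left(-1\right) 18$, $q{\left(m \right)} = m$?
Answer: $- 22 \sqrt{66} \approx -178.73$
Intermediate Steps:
$o = \frac{33}{5}$ ($o = 3 - \frac{\left(-1\right) 18}{5} = 3 - - \frac{18}{5} = 3 + \frac{18}{5} = \frac{33}{5} \approx 6.6$)
$z = \frac{5}{2}$ ($z = 2 - \frac{-6 + 4}{-1 + 5} = 2 - - \frac{2}{4} = 2 - \left(-2\right) \frac{1}{4} = 2 - - \frac{1}{2} = 2 + \frac{1}{2} = \frac{5}{2} \approx 2.5$)
$N{\left(A \right)} = \sqrt{\frac{5}{2} + A}$ ($N{\left(A \right)} = \sqrt{A + \frac{5}{2}} = \sqrt{\frac{5}{2} + A}$)
$N{\left(14 \right)} \left(-11 + o\right) \left(19 - 9\right) = \frac{\sqrt{10 + 4 \cdot 14}}{2} \left(-11 + \frac{33}{5}\right) \left(19 - 9\right) = \frac{\sqrt{10 + 56}}{2} \left(\left(- \frac{22}{5}\right) 10\right) = \frac{\sqrt{66}}{2} \left(-44\right) = - 22 \sqrt{66}$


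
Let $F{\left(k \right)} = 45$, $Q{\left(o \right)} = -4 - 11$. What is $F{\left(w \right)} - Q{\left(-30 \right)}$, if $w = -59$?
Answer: $60$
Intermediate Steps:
$Q{\left(o \right)} = -15$ ($Q{\left(o \right)} = -4 - 11 = -15$)
$F{\left(w \right)} - Q{\left(-30 \right)} = 45 - -15 = 45 + 15 = 60$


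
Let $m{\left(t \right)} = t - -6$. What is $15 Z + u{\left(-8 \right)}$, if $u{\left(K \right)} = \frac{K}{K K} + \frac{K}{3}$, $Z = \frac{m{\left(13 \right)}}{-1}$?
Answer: $- \frac{6907}{24} \approx -287.79$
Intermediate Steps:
$m{\left(t \right)} = 6 + t$ ($m{\left(t \right)} = t + 6 = 6 + t$)
$Z = -19$ ($Z = \frac{6 + 13}{-1} = 19 \left(-1\right) = -19$)
$u{\left(K \right)} = \frac{1}{K} + \frac{K}{3}$ ($u{\left(K \right)} = \frac{K}{K^{2}} + K \frac{1}{3} = \frac{K}{K^{2}} + \frac{K}{3} = \frac{1}{K} + \frac{K}{3}$)
$15 Z + u{\left(-8 \right)} = 15 \left(-19\right) + \left(\frac{1}{-8} + \frac{1}{3} \left(-8\right)\right) = -285 - \frac{67}{24} = - \frac{6907}{24}$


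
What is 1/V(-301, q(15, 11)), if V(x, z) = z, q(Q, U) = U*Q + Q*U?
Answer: 1/330 ≈ 0.0030303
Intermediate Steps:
q(Q, U) = 2*Q*U (q(Q, U) = Q*U + Q*U = 2*Q*U)
1/V(-301, q(15, 11)) = 1/(2*15*11) = 1/330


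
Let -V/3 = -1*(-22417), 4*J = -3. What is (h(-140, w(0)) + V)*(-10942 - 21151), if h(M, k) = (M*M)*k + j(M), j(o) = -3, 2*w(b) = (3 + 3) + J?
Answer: 507197772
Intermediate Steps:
J = -¾ (J = (¼)*(-3) = -¾ ≈ -0.75000)
V = -67251 (V = -(-3)*(-22417) = -3*22417 = -67251)
w(b) = 21/8 (w(b) = ((3 + 3) - ¾)/2 = (6 - ¾)/2 = (½)*(21/4) = 21/8)
h(M, k) = -3 + k*M² (h(M, k) = (M*M)*k - 3 = M²*k - 3 = k*M² - 3 = -3 + k*M²)
(h(-140, w(0)) + V)*(-10942 - 21151) = ((-3 + (21/8)*(-140)²) - 67251)*(-10942 - 21151) = ((-3 + (21/8)*19600) - 67251)*(-32093) = ((-3 + 51450) - 67251)*(-32093) = (51447 - 67251)*(-32093) = -15804*(-32093) = 507197772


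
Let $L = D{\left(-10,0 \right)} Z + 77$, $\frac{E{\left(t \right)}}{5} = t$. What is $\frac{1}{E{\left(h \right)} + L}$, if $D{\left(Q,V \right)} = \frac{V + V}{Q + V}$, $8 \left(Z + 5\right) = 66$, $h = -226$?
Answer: $- \frac{1}{1053} \approx -0.00094967$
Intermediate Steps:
$E{\left(t \right)} = 5 t$
$Z = \frac{13}{4}$ ($Z = -5 + \frac{1}{8} \cdot 66 = -5 + \frac{33}{4} = \frac{13}{4} \approx 3.25$)
$D{\left(Q,V \right)} = \frac{2 V}{Q + V}$
$L = 77$ ($L = 2 \cdot 0 \frac{1}{-10 + 0} \cdot \frac{13}{4} + 77 = 2 \cdot 0 \frac{1}{-10} \cdot \frac{13}{4} + 77 = 2 \cdot 0 \left(- \frac{1}{10}\right) \frac{13}{4} + 77 = 0 \cdot \frac{13}{4} + 77 = 0 + 77 = 77$)
$\frac{1}{E{\left(h \right)} + L} = \frac{1}{5 \left(-226\right) + 77} = \frac{1}{-1130 + 77} = \frac{1}{-1053} = - \frac{1}{1053}$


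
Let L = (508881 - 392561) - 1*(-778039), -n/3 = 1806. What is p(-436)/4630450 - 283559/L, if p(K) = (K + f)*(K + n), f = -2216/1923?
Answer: 938173392757367/3981845173235325 ≈ 0.23561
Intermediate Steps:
n = -5418 (n = -3*1806 = -5418)
f = -2216/1923 (f = -2216*1/1923 = -2216/1923 ≈ -1.1524)
p(K) = (-5418 + K)*(-2216/1923 + K) (p(K) = (K - 2216/1923)*(K - 5418) = (-2216/1923 + K)*(-5418 + K) = (-5418 + K)*(-2216/1923 + K))
L = 894359 (L = 116320 + 778039 = 894359)
p(-436)/4630450 - 283559/L = (4002096/641 + (-436)² - 10421030/1923*(-436))/4630450 - 283559/894359 = (4002096/641 + 190096 + 4543569080/1923)*(1/4630450) - 283559*1/894359 = (4921129976/1923)*(1/4630450) - 283559/894359 = 2460564988/4452177675 - 283559/894359 = 938173392757367/3981845173235325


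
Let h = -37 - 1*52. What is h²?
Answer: 7921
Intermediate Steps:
h = -89 (h = -37 - 52 = -89)
h² = (-89)² = 7921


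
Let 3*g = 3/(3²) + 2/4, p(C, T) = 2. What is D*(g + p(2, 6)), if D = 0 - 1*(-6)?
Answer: 41/3 ≈ 13.667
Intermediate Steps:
D = 6 (D = 0 + 6 = 6)
g = 5/18 (g = (3/(3²) + 2/4)/3 = (3/9 + 2*(¼))/3 = (3*(⅑) + ½)/3 = (⅓ + ½)/3 = (⅓)*(⅚) = 5/18 ≈ 0.27778)
D*(g + p(2, 6)) = 6*(5/18 + 2) = 6*(41/18) = 41/3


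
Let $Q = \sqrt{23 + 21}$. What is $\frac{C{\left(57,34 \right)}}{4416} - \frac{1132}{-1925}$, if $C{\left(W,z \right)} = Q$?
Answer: $\frac{1132}{1925} + \frac{\sqrt{11}}{2208} \approx 0.58955$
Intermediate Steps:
$Q = 2 \sqrt{11}$ ($Q = \sqrt{44} = 2 \sqrt{11} \approx 6.6332$)
$C{\left(W,z \right)} = 2 \sqrt{11}$
$\frac{C{\left(57,34 \right)}}{4416} - \frac{1132}{-1925} = \frac{2 \sqrt{11}}{4416} - \frac{1132}{-1925} = 2 \sqrt{11} \cdot \frac{1}{4416} - - \frac{1132}{1925} = \frac{\sqrt{11}}{2208} + \frac{1132}{1925} = \frac{1132}{1925} + \frac{\sqrt{11}}{2208}$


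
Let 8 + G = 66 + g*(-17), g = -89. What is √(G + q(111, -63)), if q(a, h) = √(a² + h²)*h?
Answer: √(1571 - 189*√1810) ≈ 80.435*I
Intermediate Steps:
G = 1571 (G = -8 + (66 - 89*(-17)) = -8 + (66 + 1513) = -8 + 1579 = 1571)
q(a, h) = h*√(a² + h²)
√(G + q(111, -63)) = √(1571 - 63*√(111² + (-63)²)) = √(1571 - 63*√(12321 + 3969)) = √(1571 - 189*√1810)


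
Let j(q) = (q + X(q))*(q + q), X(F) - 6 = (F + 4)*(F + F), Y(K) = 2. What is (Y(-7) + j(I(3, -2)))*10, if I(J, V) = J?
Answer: 3080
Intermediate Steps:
X(F) = 6 + 2*F*(4 + F) (X(F) = 6 + (F + 4)*(F + F) = 6 + (4 + F)*(2*F) = 6 + 2*F*(4 + F))
j(q) = 2*q*(6 + 2*q² + 9*q) (j(q) = (q + (6 + 2*q² + 8*q))*(q + q) = (6 + 2*q² + 9*q)*(2*q) = 2*q*(6 + 2*q² + 9*q))
(Y(-7) + j(I(3, -2)))*10 = (2 + 2*3*(6 + 2*3² + 9*3))*10 = (2 + 2*3*(6 + 2*9 + 27))*10 = (2 + 2*3*(6 + 18 + 27))*10 = (2 + 2*3*51)*10 = (2 + 306)*10 = 308*10 = 3080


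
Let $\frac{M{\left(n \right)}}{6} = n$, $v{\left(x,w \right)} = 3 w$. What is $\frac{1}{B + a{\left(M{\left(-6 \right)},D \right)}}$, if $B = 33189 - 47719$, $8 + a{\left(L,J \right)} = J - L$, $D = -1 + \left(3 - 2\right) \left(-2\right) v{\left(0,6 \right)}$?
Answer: $- \frac{1}{14539} \approx -6.8781 \cdot 10^{-5}$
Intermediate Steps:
$M{\left(n \right)} = 6 n$
$D = -37$ ($D = -1 + \left(3 - 2\right) \left(-2\right) 3 \cdot 6 = -1 + 1 \left(-2\right) 18 = -1 - 36 = -37$)
$a{\left(L,J \right)} = -8 + J - L$ ($a{\left(L,J \right)} = -8 + \left(J - L\right) = -8 + J - L$)
$B = -14530$ ($B = 33189 - 47719 = -14530$)
$\frac{1}{B + a{\left(M{\left(-6 \right)},D \right)}} = \frac{1}{-14530 - \left(45 - 36\right)} = \frac{1}{-14530 - 9} = \frac{1}{-14539} = - \frac{1}{14539}$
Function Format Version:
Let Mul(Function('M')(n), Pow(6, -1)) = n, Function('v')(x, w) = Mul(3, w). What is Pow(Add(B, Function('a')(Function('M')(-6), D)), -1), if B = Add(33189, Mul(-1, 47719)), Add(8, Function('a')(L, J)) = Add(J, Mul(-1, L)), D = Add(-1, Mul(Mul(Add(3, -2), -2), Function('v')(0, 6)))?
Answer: Rational(-1, 14539) ≈ -6.8781e-5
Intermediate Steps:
Function('M')(n) = Mul(6, n)
D = -37 (D = Add(-1, Mul(Mul(Add(3, -2), -2), Mul(3, 6))) = Add(-1, Mul(Mul(1, -2), 18)) = Add(-1, Mul(-2, 18)) = Add(-1, -36) = -37)
Function('a')(L, J) = Add(-8, J, Mul(-1, L)) (Function('a')(L, J) = Add(-8, Add(J, Mul(-1, L))) = Add(-8, J, Mul(-1, L)))
B = -14530 (B = Add(33189, -47719) = -14530)
Pow(Add(B, Function('a')(Function('M')(-6), D)), -1) = Pow(Add(-14530, Add(-8, -37, Mul(-1, Mul(6, -6)))), -1) = Pow(Add(-14530, Add(-8, -37, Mul(-1, -36))), -1) = Pow(Add(-14530, Add(-8, -37, 36)), -1) = Pow(Add(-14530, -9), -1) = Pow(-14539, -1) = Rational(-1, 14539)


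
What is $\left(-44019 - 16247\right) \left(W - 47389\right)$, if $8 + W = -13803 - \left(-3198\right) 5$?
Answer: $2724625860$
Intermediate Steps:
$W = 2179$ ($W = -8 - \left(13803 - 15990\right) = -8 - -2187 = -8 + \left(-13803 + 15990\right) = -8 + 2187 = 2179$)
$\left(-44019 - 16247\right) \left(W - 47389\right) = \left(-44019 - 16247\right) \left(2179 - 47389\right) = \left(-60266\right) \left(-45210\right) = 2724625860$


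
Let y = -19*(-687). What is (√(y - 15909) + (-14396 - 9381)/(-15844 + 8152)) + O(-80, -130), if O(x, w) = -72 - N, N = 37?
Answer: -814651/7692 + 2*I*√714 ≈ -105.91 + 53.442*I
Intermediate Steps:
y = 13053
O(x, w) = -109 (O(x, w) = -72 - 1*37 = -72 - 37 = -109)
(√(y - 15909) + (-14396 - 9381)/(-15844 + 8152)) + O(-80, -130) = (√(13053 - 15909) + (-14396 - 9381)/(-15844 + 8152)) - 109 = (√(-2856) - 23777/(-7692)) - 109 = (2*I*√714 - 23777*(-1/7692)) - 109 = (2*I*√714 + 23777/7692) - 109 = (23777/7692 + 2*I*√714) - 109 = -814651/7692 + 2*I*√714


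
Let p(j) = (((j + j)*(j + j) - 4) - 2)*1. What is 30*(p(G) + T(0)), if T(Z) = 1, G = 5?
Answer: 2850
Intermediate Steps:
p(j) = -6 + 4*j² (p(j) = (((2*j)*(2*j) - 4) - 2)*1 = ((4*j² - 4) - 2)*1 = ((-4 + 4*j²) - 2)*1 = (-6 + 4*j²)*1 = -6 + 4*j²)
30*(p(G) + T(0)) = 30*((-6 + 4*5²) + 1) = 30*((-6 + 4*25) + 1) = 30*((-6 + 100) + 1) = 30*(94 + 1) = 30*95 = 2850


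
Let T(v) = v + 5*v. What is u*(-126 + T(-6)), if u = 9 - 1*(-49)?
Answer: -9396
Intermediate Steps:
u = 58 (u = 9 + 49 = 58)
T(v) = 6*v
u*(-126 + T(-6)) = 58*(-126 + 6*(-6)) = 58*(-126 - 36) = 58*(-162) = -9396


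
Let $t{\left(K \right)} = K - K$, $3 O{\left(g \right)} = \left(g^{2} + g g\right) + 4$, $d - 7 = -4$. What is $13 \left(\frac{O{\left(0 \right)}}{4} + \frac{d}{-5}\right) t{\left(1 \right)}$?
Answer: $0$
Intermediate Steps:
$d = 3$ ($d = 7 - 4 = 3$)
$O{\left(g \right)} = \frac{4}{3} + \frac{2 g^{2}}{3}$ ($O{\left(g \right)} = \frac{\left(g^{2} + g g\right) + 4}{3} = \frac{\left(g^{2} + g^{2}\right) + 4}{3} = \frac{2 g^{2} + 4}{3} = \frac{4 + 2 g^{2}}{3} = \frac{4}{3} + \frac{2 g^{2}}{3}$)
$t{\left(K \right)} = 0$
$13 \left(\frac{O{\left(0 \right)}}{4} + \frac{d}{-5}\right) t{\left(1 \right)} = 13 \left(\frac{\frac{4}{3} + \frac{2 \cdot 0^{2}}{3}}{4} + \frac{3}{-5}\right) 0 = 13 \left(\left(\frac{4}{3} + \frac{2}{3} \cdot 0\right) \frac{1}{4} + 3 \left(- \frac{1}{5}\right)\right) 0 = 13 \left(\left(\frac{4}{3} + 0\right) \frac{1}{4} - \frac{3}{5}\right) 0 = 13 \left(\frac{4}{3} \cdot \frac{1}{4} - \frac{3}{5}\right) 0 = 13 \left(\frac{1}{3} - \frac{3}{5}\right) 0 = 13 \left(- \frac{4}{15}\right) 0 = \left(- \frac{52}{15}\right) 0 = 0$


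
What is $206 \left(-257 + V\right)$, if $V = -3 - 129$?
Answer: $-80134$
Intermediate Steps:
$V = -132$ ($V = -3 - 129 = -132$)
$206 \left(-257 + V\right) = 206 \left(-257 - 132\right) = 206 \left(-389\right) = -80134$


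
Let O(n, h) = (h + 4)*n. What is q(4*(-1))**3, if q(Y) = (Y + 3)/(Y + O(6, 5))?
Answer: -1/125000 ≈ -8.0000e-6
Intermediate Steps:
O(n, h) = n*(4 + h) (O(n, h) = (4 + h)*n = n*(4 + h))
q(Y) = (3 + Y)/(54 + Y) (q(Y) = (Y + 3)/(Y + 6*(4 + 5)) = (3 + Y)/(Y + 6*9) = (3 + Y)/(Y + 54) = (3 + Y)/(54 + Y))
q(4*(-1))**3 = ((3 + 4*(-1))/(54 + 4*(-1)))**3 = ((3 - 4)/(54 - 4))**3 = (-1/50)**3 = -1/125000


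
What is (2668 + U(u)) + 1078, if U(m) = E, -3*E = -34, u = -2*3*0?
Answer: 11272/3 ≈ 3757.3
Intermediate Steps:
u = 0 (u = -6*0 = 0)
E = 34/3 (E = -⅓*(-34) = 34/3 ≈ 11.333)
U(m) = 34/3
(2668 + U(u)) + 1078 = (2668 + 34/3) + 1078 = 8038/3 + 1078 = 11272/3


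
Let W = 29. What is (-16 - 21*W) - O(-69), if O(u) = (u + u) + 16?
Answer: -503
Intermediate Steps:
O(u) = 16 + 2*u (O(u) = 2*u + 16 = 16 + 2*u)
(-16 - 21*W) - O(-69) = (-16 - 21*29) - (16 + 2*(-69)) = (-16 - 609) - (16 - 138) = -625 - 1*(-122) = -625 + 122 = -503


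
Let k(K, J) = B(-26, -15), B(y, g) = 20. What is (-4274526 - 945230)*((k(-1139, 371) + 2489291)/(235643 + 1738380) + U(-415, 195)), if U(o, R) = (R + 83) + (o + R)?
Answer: -610620863134620/1974023 ≈ -3.0933e+8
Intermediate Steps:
k(K, J) = 20
U(o, R) = 83 + o + 2*R (U(o, R) = (83 + R) + (R + o) = 83 + o + 2*R)
(-4274526 - 945230)*((k(-1139, 371) + 2489291)/(235643 + 1738380) + U(-415, 195)) = (-4274526 - 945230)*((20 + 2489291)/(235643 + 1738380) + (83 - 415 + 2*195)) = -5219756*(2489311/1974023 + (83 - 415 + 390)) = -5219756*(2489311*(1/1974023) + 58) = -5219756*(2489311/1974023 + 58) = -5219756*116982645/1974023 = -610620863134620/1974023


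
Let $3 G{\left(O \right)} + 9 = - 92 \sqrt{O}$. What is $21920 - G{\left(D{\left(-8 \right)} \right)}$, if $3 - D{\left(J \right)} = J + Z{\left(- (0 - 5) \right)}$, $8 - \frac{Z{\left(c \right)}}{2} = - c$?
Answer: $21923 + \frac{92 i \sqrt{15}}{3} \approx 21923.0 + 118.77 i$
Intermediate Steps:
$Z{\left(c \right)} = 16 + 2 c$ ($Z{\left(c \right)} = 16 - 2 \left(- c\right) = 16 + 2 c$)
$D{\left(J \right)} = -23 - J$ ($D{\left(J \right)} = 3 - \left(J + \left(16 + 2 \left(- (0 - 5)\right)\right)\right) = 3 - \left(J + \left(16 + 2 \left(\left(-1\right) \left(-5\right)\right)\right)\right) = 3 - \left(J + \left(16 + 2 \cdot 5\right)\right) = 3 - \left(J + \left(16 + 10\right)\right) = 3 - \left(J + 26\right) = 3 - \left(26 + J\right) = -23 - J$)
$G{\left(O \right)} = -3 - \frac{92 \sqrt{O}}{3}$ ($G{\left(O \right)} = -3 + \frac{\left(-92\right) \sqrt{O}}{3} = -3 - \frac{92 \sqrt{O}}{3}$)
$21920 - G{\left(D{\left(-8 \right)} \right)} = 21920 - \left(-3 - \frac{92 \sqrt{-23 - -8}}{3}\right) = 21920 - \left(-3 - \frac{92 \sqrt{-23 + 8}}{3}\right) = 21920 - \left(-3 - \frac{92 \sqrt{-15}}{3}\right) = 21920 - \left(-3 - \frac{92 i \sqrt{15}}{3}\right) = 21920 + \left(3 + \frac{92 i \sqrt{15}}{3}\right) = 21923 + \frac{92 i \sqrt{15}}{3}$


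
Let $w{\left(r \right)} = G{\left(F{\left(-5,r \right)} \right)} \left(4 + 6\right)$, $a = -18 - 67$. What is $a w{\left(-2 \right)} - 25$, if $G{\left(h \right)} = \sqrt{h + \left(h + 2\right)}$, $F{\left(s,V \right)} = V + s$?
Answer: $-25 - 1700 i \sqrt{3} \approx -25.0 - 2944.5 i$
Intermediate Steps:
$G{\left(h \right)} = \sqrt{2 + 2 h}$ ($G{\left(h \right)} = \sqrt{h + \left(2 + h\right)} = \sqrt{2 + 2 h}$)
$a = -85$
$w{\left(r \right)} = 10 \sqrt{-8 + 2 r}$ ($w{\left(r \right)} = \sqrt{2 + 2 \left(r - 5\right)} \left(4 + 6\right) = \sqrt{2 + 2 \left(-5 + r\right)} 10 = \sqrt{2 + \left(-10 + 2 r\right)} 10 = \sqrt{-8 + 2 r} 10 = 10 \sqrt{-8 + 2 r}$)
$a w{\left(-2 \right)} - 25 = - 85 \cdot 10 \sqrt{-8 + 2 \left(-2\right)} - 25 = - 85 \cdot 10 \sqrt{-8 - 4} - 25 = - 85 \cdot 10 \sqrt{-12} - 25 = - 85 \cdot 10 \cdot 2 i \sqrt{3} - 25 = - 85 \cdot 20 i \sqrt{3} - 25 = - 1700 i \sqrt{3} - 25 = -25 - 1700 i \sqrt{3}$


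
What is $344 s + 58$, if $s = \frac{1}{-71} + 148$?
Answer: $\frac{3618526}{71} \approx 50965.0$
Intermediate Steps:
$s = \frac{10507}{71}$ ($s = - \frac{1}{71} + 148 = \frac{10507}{71} \approx 147.99$)
$344 s + 58 = 344 \cdot \frac{10507}{71} + 58 = \frac{3614408}{71} + 58 = \frac{3618526}{71}$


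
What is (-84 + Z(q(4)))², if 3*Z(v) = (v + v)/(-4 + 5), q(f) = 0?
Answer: 7056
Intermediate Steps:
Z(v) = 2*v/3 (Z(v) = ((v + v)/(-4 + 5))/3 = ((2*v)/1)/3 = ((2*v)*1)/3 = (2*v)/3 = 2*v/3)
(-84 + Z(q(4)))² = (-84 + (⅔)*0)² = (-84 + 0)² = (-84)² = 7056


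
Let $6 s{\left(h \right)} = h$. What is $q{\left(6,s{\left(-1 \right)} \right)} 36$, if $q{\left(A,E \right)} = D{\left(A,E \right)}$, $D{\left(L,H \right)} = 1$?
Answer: $36$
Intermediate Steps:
$s{\left(h \right)} = \frac{h}{6}$
$q{\left(A,E \right)} = 1$
$q{\left(6,s{\left(-1 \right)} \right)} 36 = 1 \cdot 36 = 36$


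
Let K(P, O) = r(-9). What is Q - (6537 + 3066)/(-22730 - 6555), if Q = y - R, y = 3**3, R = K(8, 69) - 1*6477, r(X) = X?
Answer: 190742808/29285 ≈ 6513.3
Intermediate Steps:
K(P, O) = -9
R = -6486 (R = -9 - 1*6477 = -9 - 6477 = -6486)
y = 27
Q = 6513 (Q = 27 - 1*(-6486) = 27 + 6486 = 6513)
Q - (6537 + 3066)/(-22730 - 6555) = 6513 - (6537 + 3066)/(-22730 - 6555) = 6513 - 9603/(-29285) = 6513 - 9603*(-1)/29285 = 6513 - 1*(-9603/29285) = 6513 + 9603/29285 = 190742808/29285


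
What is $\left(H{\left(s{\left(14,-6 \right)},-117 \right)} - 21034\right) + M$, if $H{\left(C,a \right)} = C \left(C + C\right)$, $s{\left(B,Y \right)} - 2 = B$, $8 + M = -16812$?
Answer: $-37342$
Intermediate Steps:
$M = -16820$ ($M = -8 - 16812 = -16820$)
$s{\left(B,Y \right)} = 2 + B$
$H{\left(C,a \right)} = 2 C^{2}$ ($H{\left(C,a \right)} = C 2 C = 2 C^{2}$)
$\left(H{\left(s{\left(14,-6 \right)},-117 \right)} - 21034\right) + M = \left(2 \left(2 + 14\right)^{2} - 21034\right) - 16820 = \left(2 \cdot 16^{2} - 21034\right) - 16820 = \left(2 \cdot 256 - 21034\right) - 16820 = \left(512 - 21034\right) - 16820 = -20522 - 16820 = -37342$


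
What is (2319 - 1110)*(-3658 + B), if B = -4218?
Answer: -9522084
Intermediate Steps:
(2319 - 1110)*(-3658 + B) = (2319 - 1110)*(-3658 - 4218) = 1209*(-7876) = -9522084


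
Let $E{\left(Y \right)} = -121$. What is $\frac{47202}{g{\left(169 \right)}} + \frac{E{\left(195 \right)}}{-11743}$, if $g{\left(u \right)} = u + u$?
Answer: $\frac{277166992}{1984567} \approx 139.66$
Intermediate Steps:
$g{\left(u \right)} = 2 u$
$\frac{47202}{g{\left(169 \right)}} + \frac{E{\left(195 \right)}}{-11743} = \frac{47202}{2 \cdot 169} - \frac{121}{-11743} = \frac{47202}{338} - - \frac{121}{11743} = 47202 \cdot \frac{1}{338} + \frac{121}{11743} = \frac{23601}{169} + \frac{121}{11743} = \frac{277166992}{1984567}$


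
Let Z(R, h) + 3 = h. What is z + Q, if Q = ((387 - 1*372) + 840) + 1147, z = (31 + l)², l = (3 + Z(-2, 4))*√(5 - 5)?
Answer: 2963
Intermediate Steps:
Z(R, h) = -3 + h
l = 0 (l = (3 + (-3 + 4))*√(5 - 5) = (3 + 1)*√0 = 4*0 = 0)
z = 961 (z = (31 + 0)² = 31² = 961)
Q = 2002 (Q = ((387 - 372) + 840) + 1147 = (15 + 840) + 1147 = 855 + 1147 = 2002)
z + Q = 961 + 2002 = 2963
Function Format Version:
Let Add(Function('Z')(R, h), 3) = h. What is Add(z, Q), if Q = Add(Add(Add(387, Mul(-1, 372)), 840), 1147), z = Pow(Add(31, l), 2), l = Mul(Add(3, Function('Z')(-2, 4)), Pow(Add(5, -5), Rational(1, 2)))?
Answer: 2963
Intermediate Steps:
Function('Z')(R, h) = Add(-3, h)
l = 0 (l = Mul(Add(3, Add(-3, 4)), Pow(Add(5, -5), Rational(1, 2))) = Mul(Add(3, 1), Pow(0, Rational(1, 2))) = Mul(4, 0) = 0)
z = 961 (z = Pow(Add(31, 0), 2) = Pow(31, 2) = 961)
Q = 2002 (Q = Add(Add(Add(387, -372), 840), 1147) = Add(Add(15, 840), 1147) = Add(855, 1147) = 2002)
Add(z, Q) = Add(961, 2002) = 2963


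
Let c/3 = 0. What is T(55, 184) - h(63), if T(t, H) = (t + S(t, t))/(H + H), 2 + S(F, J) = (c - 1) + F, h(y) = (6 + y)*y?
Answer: -1599589/368 ≈ -4346.7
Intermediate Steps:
c = 0 (c = 3*0 = 0)
h(y) = y*(6 + y)
S(F, J) = -3 + F (S(F, J) = -2 + ((0 - 1) + F) = -2 + (-1 + F) = -3 + F)
T(t, H) = (-3 + 2*t)/(2*H) (T(t, H) = (t + (-3 + t))/(H + H) = (-3 + 2*t)/((2*H)) = (-3 + 2*t)*(1/(2*H)) = (-3 + 2*t)/(2*H))
T(55, 184) - h(63) = (-3/2 + 55)/184 - 63*(6 + 63) = (1/184)*(107/2) - 63*69 = 107/368 - 1*4347 = 107/368 - 4347 = -1599589/368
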